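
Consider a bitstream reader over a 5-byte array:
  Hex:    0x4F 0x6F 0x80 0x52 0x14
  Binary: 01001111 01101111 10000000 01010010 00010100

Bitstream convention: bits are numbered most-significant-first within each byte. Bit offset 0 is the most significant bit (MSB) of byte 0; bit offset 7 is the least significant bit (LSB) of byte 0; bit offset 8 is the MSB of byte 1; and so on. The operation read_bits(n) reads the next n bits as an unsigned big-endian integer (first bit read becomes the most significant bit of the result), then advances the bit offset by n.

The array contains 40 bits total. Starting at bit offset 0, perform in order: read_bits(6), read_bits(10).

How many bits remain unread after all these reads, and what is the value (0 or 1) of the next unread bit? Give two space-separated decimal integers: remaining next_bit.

Read 1: bits[0:6] width=6 -> value=19 (bin 010011); offset now 6 = byte 0 bit 6; 34 bits remain
Read 2: bits[6:16] width=10 -> value=879 (bin 1101101111); offset now 16 = byte 2 bit 0; 24 bits remain

Answer: 24 1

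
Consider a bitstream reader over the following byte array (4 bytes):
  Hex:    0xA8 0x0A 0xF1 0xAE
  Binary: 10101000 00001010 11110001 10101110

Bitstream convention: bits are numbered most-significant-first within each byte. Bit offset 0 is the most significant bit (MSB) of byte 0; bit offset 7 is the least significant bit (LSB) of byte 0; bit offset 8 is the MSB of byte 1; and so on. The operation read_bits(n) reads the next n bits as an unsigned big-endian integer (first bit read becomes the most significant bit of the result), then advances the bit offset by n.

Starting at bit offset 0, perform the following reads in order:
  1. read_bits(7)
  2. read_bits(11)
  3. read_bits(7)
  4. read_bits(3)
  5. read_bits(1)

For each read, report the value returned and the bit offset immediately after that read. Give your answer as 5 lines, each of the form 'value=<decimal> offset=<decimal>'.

Answer: value=84 offset=7
value=43 offset=18
value=99 offset=25
value=2 offset=28
value=1 offset=29

Derivation:
Read 1: bits[0:7] width=7 -> value=84 (bin 1010100); offset now 7 = byte 0 bit 7; 25 bits remain
Read 2: bits[7:18] width=11 -> value=43 (bin 00000101011); offset now 18 = byte 2 bit 2; 14 bits remain
Read 3: bits[18:25] width=7 -> value=99 (bin 1100011); offset now 25 = byte 3 bit 1; 7 bits remain
Read 4: bits[25:28] width=3 -> value=2 (bin 010); offset now 28 = byte 3 bit 4; 4 bits remain
Read 5: bits[28:29] width=1 -> value=1 (bin 1); offset now 29 = byte 3 bit 5; 3 bits remain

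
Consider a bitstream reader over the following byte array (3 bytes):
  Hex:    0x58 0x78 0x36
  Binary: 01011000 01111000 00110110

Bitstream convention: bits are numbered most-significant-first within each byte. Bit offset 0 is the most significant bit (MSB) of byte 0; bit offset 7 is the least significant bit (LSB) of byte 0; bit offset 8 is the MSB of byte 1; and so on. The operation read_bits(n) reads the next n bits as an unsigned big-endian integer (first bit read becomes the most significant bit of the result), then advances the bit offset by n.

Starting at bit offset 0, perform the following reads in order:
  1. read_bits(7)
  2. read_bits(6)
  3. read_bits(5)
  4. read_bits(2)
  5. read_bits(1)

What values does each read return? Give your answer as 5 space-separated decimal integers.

Answer: 44 15 0 3 0

Derivation:
Read 1: bits[0:7] width=7 -> value=44 (bin 0101100); offset now 7 = byte 0 bit 7; 17 bits remain
Read 2: bits[7:13] width=6 -> value=15 (bin 001111); offset now 13 = byte 1 bit 5; 11 bits remain
Read 3: bits[13:18] width=5 -> value=0 (bin 00000); offset now 18 = byte 2 bit 2; 6 bits remain
Read 4: bits[18:20] width=2 -> value=3 (bin 11); offset now 20 = byte 2 bit 4; 4 bits remain
Read 5: bits[20:21] width=1 -> value=0 (bin 0); offset now 21 = byte 2 bit 5; 3 bits remain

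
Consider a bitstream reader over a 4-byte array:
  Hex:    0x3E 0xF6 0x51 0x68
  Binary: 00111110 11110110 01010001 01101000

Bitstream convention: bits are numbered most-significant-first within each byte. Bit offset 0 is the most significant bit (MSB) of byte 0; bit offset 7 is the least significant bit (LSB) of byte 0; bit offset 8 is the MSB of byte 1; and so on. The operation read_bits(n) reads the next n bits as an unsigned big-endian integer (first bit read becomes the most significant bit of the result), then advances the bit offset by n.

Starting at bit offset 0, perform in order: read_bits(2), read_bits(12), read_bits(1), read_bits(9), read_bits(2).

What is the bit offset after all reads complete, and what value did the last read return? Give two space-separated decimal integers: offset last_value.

Answer: 26 1

Derivation:
Read 1: bits[0:2] width=2 -> value=0 (bin 00); offset now 2 = byte 0 bit 2; 30 bits remain
Read 2: bits[2:14] width=12 -> value=4029 (bin 111110111101); offset now 14 = byte 1 bit 6; 18 bits remain
Read 3: bits[14:15] width=1 -> value=1 (bin 1); offset now 15 = byte 1 bit 7; 17 bits remain
Read 4: bits[15:24] width=9 -> value=81 (bin 001010001); offset now 24 = byte 3 bit 0; 8 bits remain
Read 5: bits[24:26] width=2 -> value=1 (bin 01); offset now 26 = byte 3 bit 2; 6 bits remain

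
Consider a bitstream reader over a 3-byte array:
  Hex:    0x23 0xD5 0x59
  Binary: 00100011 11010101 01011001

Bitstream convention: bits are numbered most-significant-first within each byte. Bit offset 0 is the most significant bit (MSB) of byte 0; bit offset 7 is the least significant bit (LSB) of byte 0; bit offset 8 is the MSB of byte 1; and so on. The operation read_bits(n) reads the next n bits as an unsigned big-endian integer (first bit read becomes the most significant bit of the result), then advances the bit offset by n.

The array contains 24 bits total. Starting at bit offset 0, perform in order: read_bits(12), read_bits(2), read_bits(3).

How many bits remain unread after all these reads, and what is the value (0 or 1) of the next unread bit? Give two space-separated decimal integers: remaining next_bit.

Read 1: bits[0:12] width=12 -> value=573 (bin 001000111101); offset now 12 = byte 1 bit 4; 12 bits remain
Read 2: bits[12:14] width=2 -> value=1 (bin 01); offset now 14 = byte 1 bit 6; 10 bits remain
Read 3: bits[14:17] width=3 -> value=2 (bin 010); offset now 17 = byte 2 bit 1; 7 bits remain

Answer: 7 1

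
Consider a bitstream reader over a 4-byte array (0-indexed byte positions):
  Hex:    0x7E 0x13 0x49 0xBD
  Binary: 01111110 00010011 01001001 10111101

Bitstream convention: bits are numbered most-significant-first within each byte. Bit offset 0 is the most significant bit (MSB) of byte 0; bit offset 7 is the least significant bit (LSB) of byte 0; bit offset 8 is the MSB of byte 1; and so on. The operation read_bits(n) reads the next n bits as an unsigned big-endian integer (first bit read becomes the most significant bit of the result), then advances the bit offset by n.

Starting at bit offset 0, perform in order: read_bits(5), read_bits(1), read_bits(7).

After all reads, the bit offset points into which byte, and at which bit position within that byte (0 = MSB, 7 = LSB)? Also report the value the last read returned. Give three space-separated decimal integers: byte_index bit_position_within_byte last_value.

Read 1: bits[0:5] width=5 -> value=15 (bin 01111); offset now 5 = byte 0 bit 5; 27 bits remain
Read 2: bits[5:6] width=1 -> value=1 (bin 1); offset now 6 = byte 0 bit 6; 26 bits remain
Read 3: bits[6:13] width=7 -> value=66 (bin 1000010); offset now 13 = byte 1 bit 5; 19 bits remain

Answer: 1 5 66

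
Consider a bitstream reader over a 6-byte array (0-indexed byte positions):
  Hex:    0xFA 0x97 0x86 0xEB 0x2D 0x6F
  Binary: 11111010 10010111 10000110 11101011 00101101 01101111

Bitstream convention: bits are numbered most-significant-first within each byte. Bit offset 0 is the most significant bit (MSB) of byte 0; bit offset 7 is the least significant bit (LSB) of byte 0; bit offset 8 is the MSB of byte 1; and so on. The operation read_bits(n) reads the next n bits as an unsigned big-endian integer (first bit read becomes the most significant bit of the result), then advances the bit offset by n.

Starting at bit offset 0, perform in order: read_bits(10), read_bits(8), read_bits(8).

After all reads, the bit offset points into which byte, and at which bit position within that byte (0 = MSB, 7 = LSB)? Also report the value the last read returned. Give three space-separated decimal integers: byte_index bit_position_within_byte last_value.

Answer: 3 2 27

Derivation:
Read 1: bits[0:10] width=10 -> value=1002 (bin 1111101010); offset now 10 = byte 1 bit 2; 38 bits remain
Read 2: bits[10:18] width=8 -> value=94 (bin 01011110); offset now 18 = byte 2 bit 2; 30 bits remain
Read 3: bits[18:26] width=8 -> value=27 (bin 00011011); offset now 26 = byte 3 bit 2; 22 bits remain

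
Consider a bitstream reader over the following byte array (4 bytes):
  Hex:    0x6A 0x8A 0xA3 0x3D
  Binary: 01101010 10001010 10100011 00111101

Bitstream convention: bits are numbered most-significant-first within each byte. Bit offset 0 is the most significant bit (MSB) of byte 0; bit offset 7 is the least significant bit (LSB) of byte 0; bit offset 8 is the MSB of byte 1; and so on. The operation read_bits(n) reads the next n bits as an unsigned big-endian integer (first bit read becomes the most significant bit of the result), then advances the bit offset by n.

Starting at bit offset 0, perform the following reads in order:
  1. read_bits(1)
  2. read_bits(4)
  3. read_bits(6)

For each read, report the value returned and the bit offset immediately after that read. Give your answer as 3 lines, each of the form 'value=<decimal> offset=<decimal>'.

Read 1: bits[0:1] width=1 -> value=0 (bin 0); offset now 1 = byte 0 bit 1; 31 bits remain
Read 2: bits[1:5] width=4 -> value=13 (bin 1101); offset now 5 = byte 0 bit 5; 27 bits remain
Read 3: bits[5:11] width=6 -> value=20 (bin 010100); offset now 11 = byte 1 bit 3; 21 bits remain

Answer: value=0 offset=1
value=13 offset=5
value=20 offset=11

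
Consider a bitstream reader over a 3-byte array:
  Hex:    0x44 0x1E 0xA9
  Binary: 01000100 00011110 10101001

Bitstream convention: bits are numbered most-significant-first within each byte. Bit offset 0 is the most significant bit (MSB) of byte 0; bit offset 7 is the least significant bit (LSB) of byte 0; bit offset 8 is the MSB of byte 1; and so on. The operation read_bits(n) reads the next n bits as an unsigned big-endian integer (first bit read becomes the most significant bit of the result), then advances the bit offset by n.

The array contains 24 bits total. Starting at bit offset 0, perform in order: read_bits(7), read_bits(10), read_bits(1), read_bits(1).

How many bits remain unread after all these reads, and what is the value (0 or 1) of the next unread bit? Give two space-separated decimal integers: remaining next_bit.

Answer: 5 0

Derivation:
Read 1: bits[0:7] width=7 -> value=34 (bin 0100010); offset now 7 = byte 0 bit 7; 17 bits remain
Read 2: bits[7:17] width=10 -> value=61 (bin 0000111101); offset now 17 = byte 2 bit 1; 7 bits remain
Read 3: bits[17:18] width=1 -> value=0 (bin 0); offset now 18 = byte 2 bit 2; 6 bits remain
Read 4: bits[18:19] width=1 -> value=1 (bin 1); offset now 19 = byte 2 bit 3; 5 bits remain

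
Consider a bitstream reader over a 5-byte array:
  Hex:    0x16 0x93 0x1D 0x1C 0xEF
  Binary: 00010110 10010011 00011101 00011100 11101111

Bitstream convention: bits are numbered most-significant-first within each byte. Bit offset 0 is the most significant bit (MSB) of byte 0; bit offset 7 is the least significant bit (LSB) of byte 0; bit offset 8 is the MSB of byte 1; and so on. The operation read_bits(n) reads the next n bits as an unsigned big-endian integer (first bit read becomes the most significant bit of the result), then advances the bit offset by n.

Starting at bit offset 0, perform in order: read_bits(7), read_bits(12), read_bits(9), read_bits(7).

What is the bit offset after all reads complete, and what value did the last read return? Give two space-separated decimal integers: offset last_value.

Answer: 35 103

Derivation:
Read 1: bits[0:7] width=7 -> value=11 (bin 0001011); offset now 7 = byte 0 bit 7; 33 bits remain
Read 2: bits[7:19] width=12 -> value=1176 (bin 010010011000); offset now 19 = byte 2 bit 3; 21 bits remain
Read 3: bits[19:28] width=9 -> value=465 (bin 111010001); offset now 28 = byte 3 bit 4; 12 bits remain
Read 4: bits[28:35] width=7 -> value=103 (bin 1100111); offset now 35 = byte 4 bit 3; 5 bits remain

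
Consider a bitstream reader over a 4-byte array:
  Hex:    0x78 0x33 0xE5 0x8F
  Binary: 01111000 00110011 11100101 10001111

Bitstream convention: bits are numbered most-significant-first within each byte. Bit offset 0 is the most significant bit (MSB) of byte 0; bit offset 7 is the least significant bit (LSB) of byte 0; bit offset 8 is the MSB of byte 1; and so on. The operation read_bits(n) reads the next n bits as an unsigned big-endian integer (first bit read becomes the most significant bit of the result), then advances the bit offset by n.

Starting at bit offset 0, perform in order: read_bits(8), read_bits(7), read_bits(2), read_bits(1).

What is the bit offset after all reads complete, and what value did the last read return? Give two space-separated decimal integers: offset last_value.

Answer: 18 1

Derivation:
Read 1: bits[0:8] width=8 -> value=120 (bin 01111000); offset now 8 = byte 1 bit 0; 24 bits remain
Read 2: bits[8:15] width=7 -> value=25 (bin 0011001); offset now 15 = byte 1 bit 7; 17 bits remain
Read 3: bits[15:17] width=2 -> value=3 (bin 11); offset now 17 = byte 2 bit 1; 15 bits remain
Read 4: bits[17:18] width=1 -> value=1 (bin 1); offset now 18 = byte 2 bit 2; 14 bits remain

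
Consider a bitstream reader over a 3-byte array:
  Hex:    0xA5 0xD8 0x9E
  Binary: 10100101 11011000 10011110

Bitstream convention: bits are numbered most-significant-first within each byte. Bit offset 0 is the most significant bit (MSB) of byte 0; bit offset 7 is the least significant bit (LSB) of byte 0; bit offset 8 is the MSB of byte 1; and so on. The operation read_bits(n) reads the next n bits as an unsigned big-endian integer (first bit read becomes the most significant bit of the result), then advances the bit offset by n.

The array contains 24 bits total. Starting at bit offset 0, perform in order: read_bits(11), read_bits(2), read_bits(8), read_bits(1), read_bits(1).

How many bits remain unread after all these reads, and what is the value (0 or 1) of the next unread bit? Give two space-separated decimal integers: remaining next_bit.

Read 1: bits[0:11] width=11 -> value=1326 (bin 10100101110); offset now 11 = byte 1 bit 3; 13 bits remain
Read 2: bits[11:13] width=2 -> value=3 (bin 11); offset now 13 = byte 1 bit 5; 11 bits remain
Read 3: bits[13:21] width=8 -> value=19 (bin 00010011); offset now 21 = byte 2 bit 5; 3 bits remain
Read 4: bits[21:22] width=1 -> value=1 (bin 1); offset now 22 = byte 2 bit 6; 2 bits remain
Read 5: bits[22:23] width=1 -> value=1 (bin 1); offset now 23 = byte 2 bit 7; 1 bits remain

Answer: 1 0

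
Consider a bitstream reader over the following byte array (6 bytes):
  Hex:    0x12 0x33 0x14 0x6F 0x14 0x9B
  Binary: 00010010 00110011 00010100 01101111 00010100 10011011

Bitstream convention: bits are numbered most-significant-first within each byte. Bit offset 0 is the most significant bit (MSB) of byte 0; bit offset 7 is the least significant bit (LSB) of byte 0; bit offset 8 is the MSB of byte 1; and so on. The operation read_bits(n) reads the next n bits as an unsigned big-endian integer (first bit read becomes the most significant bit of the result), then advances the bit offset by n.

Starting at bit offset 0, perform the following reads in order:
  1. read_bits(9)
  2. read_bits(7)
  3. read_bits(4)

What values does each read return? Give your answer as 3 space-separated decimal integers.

Read 1: bits[0:9] width=9 -> value=36 (bin 000100100); offset now 9 = byte 1 bit 1; 39 bits remain
Read 2: bits[9:16] width=7 -> value=51 (bin 0110011); offset now 16 = byte 2 bit 0; 32 bits remain
Read 3: bits[16:20] width=4 -> value=1 (bin 0001); offset now 20 = byte 2 bit 4; 28 bits remain

Answer: 36 51 1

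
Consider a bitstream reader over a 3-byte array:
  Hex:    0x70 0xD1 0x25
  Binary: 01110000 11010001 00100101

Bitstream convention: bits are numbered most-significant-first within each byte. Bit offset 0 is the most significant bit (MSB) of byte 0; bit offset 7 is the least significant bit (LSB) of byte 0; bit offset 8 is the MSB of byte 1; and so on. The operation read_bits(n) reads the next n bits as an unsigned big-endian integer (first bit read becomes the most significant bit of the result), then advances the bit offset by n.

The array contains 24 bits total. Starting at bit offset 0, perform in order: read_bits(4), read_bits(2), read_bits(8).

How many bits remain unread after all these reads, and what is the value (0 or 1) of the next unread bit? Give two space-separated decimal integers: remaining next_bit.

Read 1: bits[0:4] width=4 -> value=7 (bin 0111); offset now 4 = byte 0 bit 4; 20 bits remain
Read 2: bits[4:6] width=2 -> value=0 (bin 00); offset now 6 = byte 0 bit 6; 18 bits remain
Read 3: bits[6:14] width=8 -> value=52 (bin 00110100); offset now 14 = byte 1 bit 6; 10 bits remain

Answer: 10 0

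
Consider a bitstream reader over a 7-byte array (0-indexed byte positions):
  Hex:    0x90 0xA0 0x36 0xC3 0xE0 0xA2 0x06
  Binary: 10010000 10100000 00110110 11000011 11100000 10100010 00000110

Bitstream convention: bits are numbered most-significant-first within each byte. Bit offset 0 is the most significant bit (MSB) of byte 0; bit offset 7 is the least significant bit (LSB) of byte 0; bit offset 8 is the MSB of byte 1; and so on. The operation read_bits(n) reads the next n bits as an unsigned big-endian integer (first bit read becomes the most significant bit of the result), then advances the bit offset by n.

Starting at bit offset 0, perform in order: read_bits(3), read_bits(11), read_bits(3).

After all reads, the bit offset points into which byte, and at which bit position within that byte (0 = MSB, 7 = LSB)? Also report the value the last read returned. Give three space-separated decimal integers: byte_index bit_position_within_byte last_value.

Read 1: bits[0:3] width=3 -> value=4 (bin 100); offset now 3 = byte 0 bit 3; 53 bits remain
Read 2: bits[3:14] width=11 -> value=1064 (bin 10000101000); offset now 14 = byte 1 bit 6; 42 bits remain
Read 3: bits[14:17] width=3 -> value=0 (bin 000); offset now 17 = byte 2 bit 1; 39 bits remain

Answer: 2 1 0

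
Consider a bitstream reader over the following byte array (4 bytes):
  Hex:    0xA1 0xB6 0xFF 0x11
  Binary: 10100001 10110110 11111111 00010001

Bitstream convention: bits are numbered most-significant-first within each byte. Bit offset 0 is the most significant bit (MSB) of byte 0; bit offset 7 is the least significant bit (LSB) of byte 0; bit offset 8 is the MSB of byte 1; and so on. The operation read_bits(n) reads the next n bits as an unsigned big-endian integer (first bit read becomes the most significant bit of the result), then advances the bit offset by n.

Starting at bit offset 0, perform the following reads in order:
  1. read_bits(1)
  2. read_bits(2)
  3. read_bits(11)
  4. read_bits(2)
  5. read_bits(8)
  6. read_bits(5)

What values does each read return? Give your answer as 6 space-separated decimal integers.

Answer: 1 1 109 2 255 2

Derivation:
Read 1: bits[0:1] width=1 -> value=1 (bin 1); offset now 1 = byte 0 bit 1; 31 bits remain
Read 2: bits[1:3] width=2 -> value=1 (bin 01); offset now 3 = byte 0 bit 3; 29 bits remain
Read 3: bits[3:14] width=11 -> value=109 (bin 00001101101); offset now 14 = byte 1 bit 6; 18 bits remain
Read 4: bits[14:16] width=2 -> value=2 (bin 10); offset now 16 = byte 2 bit 0; 16 bits remain
Read 5: bits[16:24] width=8 -> value=255 (bin 11111111); offset now 24 = byte 3 bit 0; 8 bits remain
Read 6: bits[24:29] width=5 -> value=2 (bin 00010); offset now 29 = byte 3 bit 5; 3 bits remain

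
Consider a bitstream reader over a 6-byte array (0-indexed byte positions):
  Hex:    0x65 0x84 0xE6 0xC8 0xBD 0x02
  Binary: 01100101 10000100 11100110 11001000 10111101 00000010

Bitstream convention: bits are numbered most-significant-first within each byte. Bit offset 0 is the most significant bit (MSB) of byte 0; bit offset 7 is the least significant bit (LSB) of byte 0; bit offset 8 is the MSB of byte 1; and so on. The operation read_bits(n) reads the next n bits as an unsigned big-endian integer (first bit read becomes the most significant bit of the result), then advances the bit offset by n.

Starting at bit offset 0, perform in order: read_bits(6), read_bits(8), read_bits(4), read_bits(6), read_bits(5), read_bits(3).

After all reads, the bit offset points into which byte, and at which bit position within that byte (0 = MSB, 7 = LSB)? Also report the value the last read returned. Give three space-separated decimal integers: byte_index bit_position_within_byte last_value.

Answer: 4 0 0

Derivation:
Read 1: bits[0:6] width=6 -> value=25 (bin 011001); offset now 6 = byte 0 bit 6; 42 bits remain
Read 2: bits[6:14] width=8 -> value=97 (bin 01100001); offset now 14 = byte 1 bit 6; 34 bits remain
Read 3: bits[14:18] width=4 -> value=3 (bin 0011); offset now 18 = byte 2 bit 2; 30 bits remain
Read 4: bits[18:24] width=6 -> value=38 (bin 100110); offset now 24 = byte 3 bit 0; 24 bits remain
Read 5: bits[24:29] width=5 -> value=25 (bin 11001); offset now 29 = byte 3 bit 5; 19 bits remain
Read 6: bits[29:32] width=3 -> value=0 (bin 000); offset now 32 = byte 4 bit 0; 16 bits remain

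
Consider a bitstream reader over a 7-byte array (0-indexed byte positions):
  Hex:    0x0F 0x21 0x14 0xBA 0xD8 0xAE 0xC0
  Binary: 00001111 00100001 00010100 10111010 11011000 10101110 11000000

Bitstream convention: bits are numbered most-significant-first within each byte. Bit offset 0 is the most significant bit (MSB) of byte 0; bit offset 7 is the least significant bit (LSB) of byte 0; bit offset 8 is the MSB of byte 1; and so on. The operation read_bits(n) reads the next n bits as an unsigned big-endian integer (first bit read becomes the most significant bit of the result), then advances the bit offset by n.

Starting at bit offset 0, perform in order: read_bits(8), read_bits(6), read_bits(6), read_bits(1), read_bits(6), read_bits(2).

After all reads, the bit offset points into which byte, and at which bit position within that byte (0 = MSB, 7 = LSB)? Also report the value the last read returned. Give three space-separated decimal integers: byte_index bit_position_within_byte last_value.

Read 1: bits[0:8] width=8 -> value=15 (bin 00001111); offset now 8 = byte 1 bit 0; 48 bits remain
Read 2: bits[8:14] width=6 -> value=8 (bin 001000); offset now 14 = byte 1 bit 6; 42 bits remain
Read 3: bits[14:20] width=6 -> value=17 (bin 010001); offset now 20 = byte 2 bit 4; 36 bits remain
Read 4: bits[20:21] width=1 -> value=0 (bin 0); offset now 21 = byte 2 bit 5; 35 bits remain
Read 5: bits[21:27] width=6 -> value=37 (bin 100101); offset now 27 = byte 3 bit 3; 29 bits remain
Read 6: bits[27:29] width=2 -> value=3 (bin 11); offset now 29 = byte 3 bit 5; 27 bits remain

Answer: 3 5 3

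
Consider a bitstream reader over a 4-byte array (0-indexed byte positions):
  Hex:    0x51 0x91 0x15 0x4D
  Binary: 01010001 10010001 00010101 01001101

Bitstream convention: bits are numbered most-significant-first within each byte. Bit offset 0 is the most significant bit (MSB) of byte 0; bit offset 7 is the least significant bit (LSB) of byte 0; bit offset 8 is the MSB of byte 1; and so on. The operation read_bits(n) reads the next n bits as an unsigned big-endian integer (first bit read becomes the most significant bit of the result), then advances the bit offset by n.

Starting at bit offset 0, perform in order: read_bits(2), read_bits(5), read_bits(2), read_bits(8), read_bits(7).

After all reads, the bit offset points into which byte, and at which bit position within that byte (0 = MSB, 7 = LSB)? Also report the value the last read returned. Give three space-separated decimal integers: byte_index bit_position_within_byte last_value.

Read 1: bits[0:2] width=2 -> value=1 (bin 01); offset now 2 = byte 0 bit 2; 30 bits remain
Read 2: bits[2:7] width=5 -> value=8 (bin 01000); offset now 7 = byte 0 bit 7; 25 bits remain
Read 3: bits[7:9] width=2 -> value=3 (bin 11); offset now 9 = byte 1 bit 1; 23 bits remain
Read 4: bits[9:17] width=8 -> value=34 (bin 00100010); offset now 17 = byte 2 bit 1; 15 bits remain
Read 5: bits[17:24] width=7 -> value=21 (bin 0010101); offset now 24 = byte 3 bit 0; 8 bits remain

Answer: 3 0 21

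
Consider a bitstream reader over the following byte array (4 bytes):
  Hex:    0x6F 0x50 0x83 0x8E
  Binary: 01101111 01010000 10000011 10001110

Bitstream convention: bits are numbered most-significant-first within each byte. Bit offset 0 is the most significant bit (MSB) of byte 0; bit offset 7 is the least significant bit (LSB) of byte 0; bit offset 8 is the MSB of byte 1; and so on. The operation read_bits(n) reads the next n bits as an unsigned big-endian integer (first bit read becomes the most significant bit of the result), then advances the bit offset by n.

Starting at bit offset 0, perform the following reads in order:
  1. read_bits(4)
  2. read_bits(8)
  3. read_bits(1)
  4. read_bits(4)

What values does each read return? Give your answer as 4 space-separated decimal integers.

Read 1: bits[0:4] width=4 -> value=6 (bin 0110); offset now 4 = byte 0 bit 4; 28 bits remain
Read 2: bits[4:12] width=8 -> value=245 (bin 11110101); offset now 12 = byte 1 bit 4; 20 bits remain
Read 3: bits[12:13] width=1 -> value=0 (bin 0); offset now 13 = byte 1 bit 5; 19 bits remain
Read 4: bits[13:17] width=4 -> value=1 (bin 0001); offset now 17 = byte 2 bit 1; 15 bits remain

Answer: 6 245 0 1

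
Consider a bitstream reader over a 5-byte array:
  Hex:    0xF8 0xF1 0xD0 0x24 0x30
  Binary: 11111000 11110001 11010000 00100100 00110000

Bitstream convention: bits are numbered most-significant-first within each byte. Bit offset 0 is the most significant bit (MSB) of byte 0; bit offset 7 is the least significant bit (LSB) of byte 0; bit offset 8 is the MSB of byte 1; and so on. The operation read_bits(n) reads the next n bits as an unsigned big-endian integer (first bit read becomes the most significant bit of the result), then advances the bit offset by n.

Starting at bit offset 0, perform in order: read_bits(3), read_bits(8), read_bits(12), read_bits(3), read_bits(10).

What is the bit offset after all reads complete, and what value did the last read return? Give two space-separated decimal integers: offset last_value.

Read 1: bits[0:3] width=3 -> value=7 (bin 111); offset now 3 = byte 0 bit 3; 37 bits remain
Read 2: bits[3:11] width=8 -> value=199 (bin 11000111); offset now 11 = byte 1 bit 3; 29 bits remain
Read 3: bits[11:23] width=12 -> value=2280 (bin 100011101000); offset now 23 = byte 2 bit 7; 17 bits remain
Read 4: bits[23:26] width=3 -> value=0 (bin 000); offset now 26 = byte 3 bit 2; 14 bits remain
Read 5: bits[26:36] width=10 -> value=579 (bin 1001000011); offset now 36 = byte 4 bit 4; 4 bits remain

Answer: 36 579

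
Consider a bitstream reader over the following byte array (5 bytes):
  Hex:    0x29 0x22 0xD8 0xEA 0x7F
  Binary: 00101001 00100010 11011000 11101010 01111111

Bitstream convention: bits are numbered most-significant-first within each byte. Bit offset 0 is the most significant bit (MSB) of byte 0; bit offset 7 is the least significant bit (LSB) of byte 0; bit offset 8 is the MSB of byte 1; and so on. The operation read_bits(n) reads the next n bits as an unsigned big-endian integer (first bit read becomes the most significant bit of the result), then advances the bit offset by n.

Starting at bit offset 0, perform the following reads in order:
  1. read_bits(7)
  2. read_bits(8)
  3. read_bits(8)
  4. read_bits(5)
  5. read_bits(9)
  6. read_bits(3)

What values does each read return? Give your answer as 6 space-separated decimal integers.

Answer: 20 145 108 14 335 7

Derivation:
Read 1: bits[0:7] width=7 -> value=20 (bin 0010100); offset now 7 = byte 0 bit 7; 33 bits remain
Read 2: bits[7:15] width=8 -> value=145 (bin 10010001); offset now 15 = byte 1 bit 7; 25 bits remain
Read 3: bits[15:23] width=8 -> value=108 (bin 01101100); offset now 23 = byte 2 bit 7; 17 bits remain
Read 4: bits[23:28] width=5 -> value=14 (bin 01110); offset now 28 = byte 3 bit 4; 12 bits remain
Read 5: bits[28:37] width=9 -> value=335 (bin 101001111); offset now 37 = byte 4 bit 5; 3 bits remain
Read 6: bits[37:40] width=3 -> value=7 (bin 111); offset now 40 = byte 5 bit 0; 0 bits remain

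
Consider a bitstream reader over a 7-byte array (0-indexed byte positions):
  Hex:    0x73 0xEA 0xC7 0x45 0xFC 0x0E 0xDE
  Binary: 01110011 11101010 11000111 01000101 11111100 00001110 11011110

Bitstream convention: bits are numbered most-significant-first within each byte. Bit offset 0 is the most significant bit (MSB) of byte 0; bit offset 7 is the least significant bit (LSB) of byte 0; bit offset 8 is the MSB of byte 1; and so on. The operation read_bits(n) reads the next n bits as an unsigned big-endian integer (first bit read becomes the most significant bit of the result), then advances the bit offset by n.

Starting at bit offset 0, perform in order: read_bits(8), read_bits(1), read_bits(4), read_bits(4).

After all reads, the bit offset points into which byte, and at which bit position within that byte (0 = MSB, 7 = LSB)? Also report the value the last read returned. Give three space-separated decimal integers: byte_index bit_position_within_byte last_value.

Read 1: bits[0:8] width=8 -> value=115 (bin 01110011); offset now 8 = byte 1 bit 0; 48 bits remain
Read 2: bits[8:9] width=1 -> value=1 (bin 1); offset now 9 = byte 1 bit 1; 47 bits remain
Read 3: bits[9:13] width=4 -> value=13 (bin 1101); offset now 13 = byte 1 bit 5; 43 bits remain
Read 4: bits[13:17] width=4 -> value=5 (bin 0101); offset now 17 = byte 2 bit 1; 39 bits remain

Answer: 2 1 5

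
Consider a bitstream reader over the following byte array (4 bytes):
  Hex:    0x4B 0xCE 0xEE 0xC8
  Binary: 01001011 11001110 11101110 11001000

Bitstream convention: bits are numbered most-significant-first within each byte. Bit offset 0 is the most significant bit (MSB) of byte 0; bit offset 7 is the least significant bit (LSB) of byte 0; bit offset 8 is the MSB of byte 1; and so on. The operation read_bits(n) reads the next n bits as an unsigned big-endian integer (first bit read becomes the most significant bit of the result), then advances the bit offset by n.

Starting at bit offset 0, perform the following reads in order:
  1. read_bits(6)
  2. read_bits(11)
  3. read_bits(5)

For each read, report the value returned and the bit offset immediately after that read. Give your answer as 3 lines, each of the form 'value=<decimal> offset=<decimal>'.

Read 1: bits[0:6] width=6 -> value=18 (bin 010010); offset now 6 = byte 0 bit 6; 26 bits remain
Read 2: bits[6:17] width=11 -> value=1949 (bin 11110011101); offset now 17 = byte 2 bit 1; 15 bits remain
Read 3: bits[17:22] width=5 -> value=27 (bin 11011); offset now 22 = byte 2 bit 6; 10 bits remain

Answer: value=18 offset=6
value=1949 offset=17
value=27 offset=22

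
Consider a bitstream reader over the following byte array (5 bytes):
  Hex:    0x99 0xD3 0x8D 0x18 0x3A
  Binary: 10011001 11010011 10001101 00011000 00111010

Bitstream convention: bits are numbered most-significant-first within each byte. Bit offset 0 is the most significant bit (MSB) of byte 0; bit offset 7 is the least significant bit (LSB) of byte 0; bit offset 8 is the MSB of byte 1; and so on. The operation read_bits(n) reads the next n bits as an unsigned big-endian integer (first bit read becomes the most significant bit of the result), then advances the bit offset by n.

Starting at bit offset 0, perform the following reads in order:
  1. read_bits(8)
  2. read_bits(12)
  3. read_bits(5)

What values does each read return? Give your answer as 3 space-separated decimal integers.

Answer: 153 3384 26

Derivation:
Read 1: bits[0:8] width=8 -> value=153 (bin 10011001); offset now 8 = byte 1 bit 0; 32 bits remain
Read 2: bits[8:20] width=12 -> value=3384 (bin 110100111000); offset now 20 = byte 2 bit 4; 20 bits remain
Read 3: bits[20:25] width=5 -> value=26 (bin 11010); offset now 25 = byte 3 bit 1; 15 bits remain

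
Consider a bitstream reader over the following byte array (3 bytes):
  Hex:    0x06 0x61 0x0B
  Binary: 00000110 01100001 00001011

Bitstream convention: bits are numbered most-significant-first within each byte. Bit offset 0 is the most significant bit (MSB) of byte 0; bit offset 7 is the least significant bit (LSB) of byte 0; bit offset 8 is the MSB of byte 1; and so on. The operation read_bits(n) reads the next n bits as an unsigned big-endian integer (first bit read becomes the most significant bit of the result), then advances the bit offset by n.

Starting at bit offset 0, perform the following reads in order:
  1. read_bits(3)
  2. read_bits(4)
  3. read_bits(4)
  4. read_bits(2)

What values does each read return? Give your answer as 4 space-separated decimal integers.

Read 1: bits[0:3] width=3 -> value=0 (bin 000); offset now 3 = byte 0 bit 3; 21 bits remain
Read 2: bits[3:7] width=4 -> value=3 (bin 0011); offset now 7 = byte 0 bit 7; 17 bits remain
Read 3: bits[7:11] width=4 -> value=3 (bin 0011); offset now 11 = byte 1 bit 3; 13 bits remain
Read 4: bits[11:13] width=2 -> value=0 (bin 00); offset now 13 = byte 1 bit 5; 11 bits remain

Answer: 0 3 3 0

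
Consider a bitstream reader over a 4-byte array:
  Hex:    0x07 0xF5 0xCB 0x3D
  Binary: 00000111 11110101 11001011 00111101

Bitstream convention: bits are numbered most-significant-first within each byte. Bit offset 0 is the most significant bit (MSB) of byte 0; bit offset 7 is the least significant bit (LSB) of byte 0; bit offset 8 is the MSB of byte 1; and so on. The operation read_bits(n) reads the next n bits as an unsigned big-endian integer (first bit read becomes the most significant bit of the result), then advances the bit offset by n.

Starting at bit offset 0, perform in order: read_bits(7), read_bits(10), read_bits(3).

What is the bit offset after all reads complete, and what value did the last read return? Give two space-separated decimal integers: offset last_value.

Read 1: bits[0:7] width=7 -> value=3 (bin 0000011); offset now 7 = byte 0 bit 7; 25 bits remain
Read 2: bits[7:17] width=10 -> value=1003 (bin 1111101011); offset now 17 = byte 2 bit 1; 15 bits remain
Read 3: bits[17:20] width=3 -> value=4 (bin 100); offset now 20 = byte 2 bit 4; 12 bits remain

Answer: 20 4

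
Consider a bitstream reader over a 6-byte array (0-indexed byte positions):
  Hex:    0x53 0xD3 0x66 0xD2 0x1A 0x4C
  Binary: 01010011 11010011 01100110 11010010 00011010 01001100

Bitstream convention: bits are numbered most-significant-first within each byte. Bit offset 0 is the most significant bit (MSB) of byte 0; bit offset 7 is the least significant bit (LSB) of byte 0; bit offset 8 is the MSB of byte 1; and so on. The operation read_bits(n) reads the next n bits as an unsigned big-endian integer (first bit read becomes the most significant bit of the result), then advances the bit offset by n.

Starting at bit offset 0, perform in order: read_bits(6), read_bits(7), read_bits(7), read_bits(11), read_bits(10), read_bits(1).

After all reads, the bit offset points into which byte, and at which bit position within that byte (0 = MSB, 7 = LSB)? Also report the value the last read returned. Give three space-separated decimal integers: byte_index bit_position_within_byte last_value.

Read 1: bits[0:6] width=6 -> value=20 (bin 010100); offset now 6 = byte 0 bit 6; 42 bits remain
Read 2: bits[6:13] width=7 -> value=122 (bin 1111010); offset now 13 = byte 1 bit 5; 35 bits remain
Read 3: bits[13:20] width=7 -> value=54 (bin 0110110); offset now 20 = byte 2 bit 4; 28 bits remain
Read 4: bits[20:31] width=11 -> value=873 (bin 01101101001); offset now 31 = byte 3 bit 7; 17 bits remain
Read 5: bits[31:41] width=10 -> value=52 (bin 0000110100); offset now 41 = byte 5 bit 1; 7 bits remain
Read 6: bits[41:42] width=1 -> value=1 (bin 1); offset now 42 = byte 5 bit 2; 6 bits remain

Answer: 5 2 1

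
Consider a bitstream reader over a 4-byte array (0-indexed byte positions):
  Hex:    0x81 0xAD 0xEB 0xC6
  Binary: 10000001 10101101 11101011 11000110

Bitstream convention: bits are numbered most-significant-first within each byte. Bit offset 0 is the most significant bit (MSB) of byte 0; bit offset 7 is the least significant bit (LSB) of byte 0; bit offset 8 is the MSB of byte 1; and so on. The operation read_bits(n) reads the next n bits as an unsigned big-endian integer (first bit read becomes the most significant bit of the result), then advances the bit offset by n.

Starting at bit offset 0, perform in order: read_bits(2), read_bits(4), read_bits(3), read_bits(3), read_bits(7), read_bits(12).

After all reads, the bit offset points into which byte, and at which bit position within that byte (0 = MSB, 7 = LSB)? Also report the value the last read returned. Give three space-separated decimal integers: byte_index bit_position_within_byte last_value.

Answer: 3 7 1507

Derivation:
Read 1: bits[0:2] width=2 -> value=2 (bin 10); offset now 2 = byte 0 bit 2; 30 bits remain
Read 2: bits[2:6] width=4 -> value=0 (bin 0000); offset now 6 = byte 0 bit 6; 26 bits remain
Read 3: bits[6:9] width=3 -> value=3 (bin 011); offset now 9 = byte 1 bit 1; 23 bits remain
Read 4: bits[9:12] width=3 -> value=2 (bin 010); offset now 12 = byte 1 bit 4; 20 bits remain
Read 5: bits[12:19] width=7 -> value=111 (bin 1101111); offset now 19 = byte 2 bit 3; 13 bits remain
Read 6: bits[19:31] width=12 -> value=1507 (bin 010111100011); offset now 31 = byte 3 bit 7; 1 bits remain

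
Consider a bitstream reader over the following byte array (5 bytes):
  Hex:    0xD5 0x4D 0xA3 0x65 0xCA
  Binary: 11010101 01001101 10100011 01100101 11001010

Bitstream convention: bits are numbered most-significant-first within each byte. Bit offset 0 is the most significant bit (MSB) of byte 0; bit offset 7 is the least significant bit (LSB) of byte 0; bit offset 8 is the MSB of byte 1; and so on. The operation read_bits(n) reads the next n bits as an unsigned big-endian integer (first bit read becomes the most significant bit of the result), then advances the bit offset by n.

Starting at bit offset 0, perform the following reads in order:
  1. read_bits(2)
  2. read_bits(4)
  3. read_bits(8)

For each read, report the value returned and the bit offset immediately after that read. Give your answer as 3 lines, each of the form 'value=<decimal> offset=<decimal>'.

Answer: value=3 offset=2
value=5 offset=6
value=83 offset=14

Derivation:
Read 1: bits[0:2] width=2 -> value=3 (bin 11); offset now 2 = byte 0 bit 2; 38 bits remain
Read 2: bits[2:6] width=4 -> value=5 (bin 0101); offset now 6 = byte 0 bit 6; 34 bits remain
Read 3: bits[6:14] width=8 -> value=83 (bin 01010011); offset now 14 = byte 1 bit 6; 26 bits remain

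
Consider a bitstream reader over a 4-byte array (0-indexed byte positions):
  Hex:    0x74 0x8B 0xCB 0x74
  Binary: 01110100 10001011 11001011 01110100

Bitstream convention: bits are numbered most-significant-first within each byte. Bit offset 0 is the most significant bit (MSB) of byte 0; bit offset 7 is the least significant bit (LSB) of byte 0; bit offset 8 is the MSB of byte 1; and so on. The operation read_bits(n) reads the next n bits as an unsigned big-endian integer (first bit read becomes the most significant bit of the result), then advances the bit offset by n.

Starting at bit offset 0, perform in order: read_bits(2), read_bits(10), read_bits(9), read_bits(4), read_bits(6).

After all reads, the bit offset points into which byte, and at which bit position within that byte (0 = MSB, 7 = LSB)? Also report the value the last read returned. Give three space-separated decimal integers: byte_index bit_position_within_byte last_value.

Answer: 3 7 58

Derivation:
Read 1: bits[0:2] width=2 -> value=1 (bin 01); offset now 2 = byte 0 bit 2; 30 bits remain
Read 2: bits[2:12] width=10 -> value=840 (bin 1101001000); offset now 12 = byte 1 bit 4; 20 bits remain
Read 3: bits[12:21] width=9 -> value=377 (bin 101111001); offset now 21 = byte 2 bit 5; 11 bits remain
Read 4: bits[21:25] width=4 -> value=6 (bin 0110); offset now 25 = byte 3 bit 1; 7 bits remain
Read 5: bits[25:31] width=6 -> value=58 (bin 111010); offset now 31 = byte 3 bit 7; 1 bits remain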